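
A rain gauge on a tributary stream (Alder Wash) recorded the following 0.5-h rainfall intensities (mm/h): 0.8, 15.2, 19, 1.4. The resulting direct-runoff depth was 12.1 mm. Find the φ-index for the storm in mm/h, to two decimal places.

φ ≈ 5.00 mm/h

Only the 2 blocks with intensity above φ contribute runoff: 15.2, 19 mm/h.
Σ(I−φ)·Δt = d  ⇒  (15.2+19 − 2φ)·0.5 = 12.1
φ = (34.20 − 12.1/0.5) / 2 = 5.00 mm/h.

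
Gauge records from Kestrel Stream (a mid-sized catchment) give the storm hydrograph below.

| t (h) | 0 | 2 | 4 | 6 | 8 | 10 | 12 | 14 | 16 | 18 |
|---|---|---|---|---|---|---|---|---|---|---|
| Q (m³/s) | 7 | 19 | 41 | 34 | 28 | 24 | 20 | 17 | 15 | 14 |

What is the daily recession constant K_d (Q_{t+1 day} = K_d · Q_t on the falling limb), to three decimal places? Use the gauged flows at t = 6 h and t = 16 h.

K_d ≈ 0.140

Between t = 6 h and t = 16 h the flow falls from 34 to 15 m³/s over 5×2 h = 10 h.
Per-interval ratio K = (15/34)^(1/5) = 0.8490; K_d = K^(24/2) = 0.140.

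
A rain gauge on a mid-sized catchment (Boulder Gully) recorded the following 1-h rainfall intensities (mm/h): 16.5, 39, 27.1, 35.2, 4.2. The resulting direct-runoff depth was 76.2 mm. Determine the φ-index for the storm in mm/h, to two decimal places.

Only the 4 blocks with intensity above φ contribute runoff: 16.5, 39, 27.1, 35.2 mm/h.
Σ(I−φ)·Δt = d  ⇒  (16.5+39+27.1+35.2 − 4φ)·1 = 76.2
φ = (117.8 − 76.2/1) / 4 = 10.40 mm/h.

φ ≈ 10.40 mm/h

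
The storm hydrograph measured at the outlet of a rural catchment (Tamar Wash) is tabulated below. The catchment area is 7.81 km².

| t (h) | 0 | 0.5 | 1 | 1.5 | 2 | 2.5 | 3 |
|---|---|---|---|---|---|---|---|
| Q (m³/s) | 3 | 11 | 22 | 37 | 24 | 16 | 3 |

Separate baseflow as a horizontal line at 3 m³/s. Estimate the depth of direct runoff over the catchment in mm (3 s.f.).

Direct runoff: 0.0, 8.0, 19.0, 34.0, 21.0, 13.0, 0.0 m³/s; ΣQ_DR = 95.00 m³/s.
V = ΣQ_DR · Δt = 95.00 × 1800 s = 1.710 × 10^5 m³.
Over A = 7.81 km², depth = V / A = 21.9 mm.

d ≈ 21.9 mm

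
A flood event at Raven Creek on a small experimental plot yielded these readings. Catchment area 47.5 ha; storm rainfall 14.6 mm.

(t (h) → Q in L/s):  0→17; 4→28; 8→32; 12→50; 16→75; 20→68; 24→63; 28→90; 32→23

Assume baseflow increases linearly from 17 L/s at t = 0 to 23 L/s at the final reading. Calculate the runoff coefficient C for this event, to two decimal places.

C ≈ 0.55

ΣQ_DR = 266.0 L/s; V = ΣQ_DR·Δt = 3.830 × 10^6 L.
Runoff depth d = V / A = 8.064 mm.
C = d / P = 8.064 / 14.6 = 0.55.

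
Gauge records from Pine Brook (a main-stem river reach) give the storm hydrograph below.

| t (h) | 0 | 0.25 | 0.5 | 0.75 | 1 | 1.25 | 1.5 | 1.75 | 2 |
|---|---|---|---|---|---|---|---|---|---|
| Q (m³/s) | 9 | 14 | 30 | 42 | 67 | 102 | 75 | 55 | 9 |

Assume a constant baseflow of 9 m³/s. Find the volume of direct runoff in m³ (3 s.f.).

Direct-runoff ordinates (Q − Q_b): 0.0, 5.0, 21.0, 33.0, 58.0, 93.0, 66.0, 46.0, 0.0 m³/s.
ΣQ_DR = 322.0 m³/s.
With Δt = 0.25 h = 900 s, V = ΣQ_DR · Δt = 322.0 × 900 = 2.90 × 10^5 m³.

V ≈ 2.90 × 10^5 m³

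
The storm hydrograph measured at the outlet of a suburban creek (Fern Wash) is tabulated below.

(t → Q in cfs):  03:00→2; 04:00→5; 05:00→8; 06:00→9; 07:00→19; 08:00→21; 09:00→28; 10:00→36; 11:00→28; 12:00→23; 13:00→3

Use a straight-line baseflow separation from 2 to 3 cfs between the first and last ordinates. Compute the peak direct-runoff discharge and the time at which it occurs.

Q_p = 33.30 cfs at t = 10:00

Subtracting baseflow gives direct-runoff ordinates: 0.00, 2.90, 5.80, 6.70, 16.60, 18.50, 25.40, 33.30, 25.20, 20.10, 0.00 cfs.
The maximum is 33.30 cfs, occurring at the reading for t = 10:00.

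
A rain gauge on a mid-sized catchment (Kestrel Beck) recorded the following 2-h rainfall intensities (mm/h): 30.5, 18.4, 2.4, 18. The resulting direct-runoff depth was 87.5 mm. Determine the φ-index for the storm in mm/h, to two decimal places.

φ ≈ 7.72 mm/h

Only the 3 blocks with intensity above φ contribute runoff: 30.5, 18.4, 18 mm/h.
Σ(I−φ)·Δt = d  ⇒  (30.5+18.4+18 − 3φ)·2 = 87.5
φ = (66.90 − 87.5/2) / 3 = 7.72 mm/h.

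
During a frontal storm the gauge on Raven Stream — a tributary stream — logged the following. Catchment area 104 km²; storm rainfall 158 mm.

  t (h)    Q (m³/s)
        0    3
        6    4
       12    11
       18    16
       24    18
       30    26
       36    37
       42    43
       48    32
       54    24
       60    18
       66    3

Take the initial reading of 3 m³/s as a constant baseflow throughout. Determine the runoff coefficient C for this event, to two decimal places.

C ≈ 0.26

ΣQ_DR = 199.0 m³/s; V = ΣQ_DR·Δt = 4.298 × 10^6 m³.
Runoff depth d = V / A = 41.33 mm.
C = d / P = 41.33 / 158 = 0.26.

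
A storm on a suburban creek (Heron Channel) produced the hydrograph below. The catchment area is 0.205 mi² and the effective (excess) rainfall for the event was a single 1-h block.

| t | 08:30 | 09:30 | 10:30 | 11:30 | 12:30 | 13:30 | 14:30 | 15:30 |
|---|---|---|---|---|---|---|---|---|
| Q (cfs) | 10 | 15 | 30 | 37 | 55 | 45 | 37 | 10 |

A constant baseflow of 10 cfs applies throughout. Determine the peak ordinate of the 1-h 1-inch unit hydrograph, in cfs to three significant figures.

U_p ≈ 37.4 cfs

Direct runoff: 0.0, 5.0, 20.0, 27.0, 45.0, 35.0, 27.0, 0.0 cfs; ΣQ_DR = 159.0 cfs, peak = 45.0 cfs.
Runoff depth d = ΣQ_DR·Δt / A = 159.0 × 3600 / (0.205 mi²) = 1.202 in.
The 1-inch UH is the DRH scaled by (1 in)/d, so U_p = 45.0 × 1/1.202 = 37.4 cfs.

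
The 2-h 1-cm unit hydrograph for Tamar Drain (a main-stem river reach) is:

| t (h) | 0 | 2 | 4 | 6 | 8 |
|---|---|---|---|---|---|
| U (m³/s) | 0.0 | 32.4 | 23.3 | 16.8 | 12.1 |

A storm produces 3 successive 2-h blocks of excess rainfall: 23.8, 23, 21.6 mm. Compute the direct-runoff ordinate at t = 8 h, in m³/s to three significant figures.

Q ≈ 118 m³/s

By discrete convolution, Q_j = Σ (P_i / 10 mm) · U_{j−i}.
At t = 8 h (j=4): Q = (23.8/10)·12.1 + (23/10)·16.8 + (21.6/10)·23.3 = 118 m³/s.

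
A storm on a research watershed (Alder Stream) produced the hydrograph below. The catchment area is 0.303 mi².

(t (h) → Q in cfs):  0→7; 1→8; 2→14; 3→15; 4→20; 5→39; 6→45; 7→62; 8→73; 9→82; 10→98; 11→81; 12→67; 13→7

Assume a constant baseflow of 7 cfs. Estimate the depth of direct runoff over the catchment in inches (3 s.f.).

Direct runoff: 0.0, 1.0, 7.0, 8.0, 13.0, 32.0, 38.0, 55.0, 66.0, 75.0, 91.0, 74.0, 60.0, 0.0 cfs; ΣQ_DR = 520.0 cfs.
V = ΣQ_DR · Δt = 520.0 × 3600 s = 1.872 × 10^6 ft³.
Over A = 0.303 mi², depth = V / A = 2.66 in.

d ≈ 2.66 in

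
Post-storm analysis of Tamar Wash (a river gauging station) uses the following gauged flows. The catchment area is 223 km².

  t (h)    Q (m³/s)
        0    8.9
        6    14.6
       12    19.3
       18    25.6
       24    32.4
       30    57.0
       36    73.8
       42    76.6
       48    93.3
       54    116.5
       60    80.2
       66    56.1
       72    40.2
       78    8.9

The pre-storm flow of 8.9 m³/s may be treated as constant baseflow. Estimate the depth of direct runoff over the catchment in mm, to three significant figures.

Direct runoff: 0.0, 5.7, 10.4, 16.7, 23.5, 48.1, 64.9, 67.7, 84.4, 107.6, 71.3, 47.2, 31.3, 0.0 m³/s; ΣQ_DR = 578.8 m³/s.
V = ΣQ_DR · Δt = 578.8 × 21600 s = 1.250 × 10^7 m³.
Over A = 223 km², depth = V / A = 56.1 mm.

d ≈ 56.1 mm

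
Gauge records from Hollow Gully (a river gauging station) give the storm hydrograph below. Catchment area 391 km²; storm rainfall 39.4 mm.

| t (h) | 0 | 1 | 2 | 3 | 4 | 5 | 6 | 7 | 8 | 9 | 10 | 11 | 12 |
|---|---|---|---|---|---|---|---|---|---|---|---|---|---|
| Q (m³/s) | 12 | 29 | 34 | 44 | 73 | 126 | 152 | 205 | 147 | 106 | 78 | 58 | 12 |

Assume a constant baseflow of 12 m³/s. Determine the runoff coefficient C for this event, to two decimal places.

ΣQ_DR = 920.0 m³/s; V = ΣQ_DR·Δt = 3.312 × 10^6 m³.
Runoff depth d = V / A = 8.471 mm.
C = d / P = 8.471 / 39.4 = 0.21.

C ≈ 0.21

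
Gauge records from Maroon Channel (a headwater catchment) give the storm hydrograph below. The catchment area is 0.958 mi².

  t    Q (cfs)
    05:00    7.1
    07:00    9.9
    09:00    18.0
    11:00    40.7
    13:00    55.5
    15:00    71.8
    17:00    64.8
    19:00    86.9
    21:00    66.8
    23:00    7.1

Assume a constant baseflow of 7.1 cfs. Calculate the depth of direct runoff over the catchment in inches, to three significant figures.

d ≈ 1.16 in

Direct runoff: 0.0, 2.8, 10.9, 33.6, 48.4, 64.7, 57.7, 79.8, 59.7, 0.0 cfs; ΣQ_DR = 357.6 cfs.
V = ΣQ_DR · Δt = 357.6 × 7200 s = 2.575 × 10^6 ft³.
Over A = 0.958 mi², depth = V / A = 1.16 in.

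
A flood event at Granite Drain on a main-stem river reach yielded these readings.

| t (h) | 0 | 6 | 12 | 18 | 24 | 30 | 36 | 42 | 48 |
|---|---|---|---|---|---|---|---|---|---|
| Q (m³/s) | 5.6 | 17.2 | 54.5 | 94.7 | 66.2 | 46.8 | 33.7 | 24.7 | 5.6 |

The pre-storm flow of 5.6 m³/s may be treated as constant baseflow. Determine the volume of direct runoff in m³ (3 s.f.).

Direct-runoff ordinates (Q − Q_b): 0.0, 11.6, 48.9, 89.1, 60.6, 41.2, 28.1, 19.1, 0.0 m³/s.
ΣQ_DR = 298.6 m³/s.
With Δt = 6 h = 21600 s, V = ΣQ_DR · Δt = 298.6 × 21600 = 6.45 × 10^6 m³.

V ≈ 6.45 × 10^6 m³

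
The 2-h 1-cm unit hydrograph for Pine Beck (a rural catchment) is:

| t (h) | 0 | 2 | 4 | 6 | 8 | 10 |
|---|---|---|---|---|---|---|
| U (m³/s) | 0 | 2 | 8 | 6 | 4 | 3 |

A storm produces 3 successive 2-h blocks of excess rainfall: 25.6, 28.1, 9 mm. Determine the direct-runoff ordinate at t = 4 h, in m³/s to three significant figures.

Q ≈ 26.1 m³/s

By discrete convolution, Q_j = Σ (P_i / 10 mm) · U_{j−i}.
At t = 4 h (j=2): Q = (25.6/10)·8 + (28.1/10)·2 + (9/10)·0 = 26.1 m³/s.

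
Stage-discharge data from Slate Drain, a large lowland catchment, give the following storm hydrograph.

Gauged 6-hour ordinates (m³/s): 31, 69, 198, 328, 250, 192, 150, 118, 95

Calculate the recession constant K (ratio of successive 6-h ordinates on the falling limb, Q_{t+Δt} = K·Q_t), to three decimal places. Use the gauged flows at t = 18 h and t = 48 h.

Using the recession-limb readings at t = 18 h and t = 48 h: Q falls from 328 to 95 m³/s over 5 intervals.
K = (Q₂/Q₁)^(1/5) = (95/328)^(1/5) = 0.780.

K ≈ 0.780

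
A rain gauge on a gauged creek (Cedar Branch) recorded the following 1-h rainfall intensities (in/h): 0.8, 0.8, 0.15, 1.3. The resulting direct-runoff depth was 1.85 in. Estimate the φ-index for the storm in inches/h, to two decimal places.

Only the 3 blocks with intensity above φ contribute runoff: 0.8, 0.8, 1.3 in/h.
Σ(I−φ)·Δt = d  ⇒  (0.8+0.8+1.3 − 3φ)·1 = 1.85
φ = (2.900 − 1.85/1) / 3 = 0.35 in/h.

φ ≈ 0.35 in/h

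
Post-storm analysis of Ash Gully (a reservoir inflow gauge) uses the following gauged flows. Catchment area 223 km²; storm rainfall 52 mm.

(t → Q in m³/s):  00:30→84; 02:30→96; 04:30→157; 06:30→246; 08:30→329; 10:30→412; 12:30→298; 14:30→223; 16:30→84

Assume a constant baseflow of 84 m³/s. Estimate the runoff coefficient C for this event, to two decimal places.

ΣQ_DR = 1173 m³/s; V = ΣQ_DR·Δt = 8.446 × 10^6 m³.
Runoff depth d = V / A = 37.87 mm.
C = d / P = 37.87 / 52 = 0.73.

C ≈ 0.73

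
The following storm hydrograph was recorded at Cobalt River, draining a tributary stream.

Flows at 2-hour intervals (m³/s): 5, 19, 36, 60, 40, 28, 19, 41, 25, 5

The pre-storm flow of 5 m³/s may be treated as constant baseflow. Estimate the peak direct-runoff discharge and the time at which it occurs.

Subtracting baseflow gives direct-runoff ordinates: 0.0, 14.0, 31.0, 55.0, 35.0, 23.0, 14.0, 36.0, 20.0, 0.0 m³/s.
The maximum is 55.0 m³/s, occurring at the reading for t = 6 h.

Q_p = 55.0 m³/s at t = 6 h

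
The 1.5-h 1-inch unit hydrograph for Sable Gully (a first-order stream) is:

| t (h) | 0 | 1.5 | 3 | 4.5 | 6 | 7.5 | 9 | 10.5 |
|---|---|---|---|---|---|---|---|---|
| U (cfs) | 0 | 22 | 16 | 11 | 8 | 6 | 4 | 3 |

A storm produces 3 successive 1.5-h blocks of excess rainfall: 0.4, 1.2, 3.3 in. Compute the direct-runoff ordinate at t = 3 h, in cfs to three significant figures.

By discrete convolution, Q_j = Σ (P_i / 1 in) · U_{j−i}.
At t = 3 h (j=2): Q = (0.4/1)·16 + (1.2/1)·22 + (3.3/1)·0 = 32.8 cfs.

Q ≈ 32.8 cfs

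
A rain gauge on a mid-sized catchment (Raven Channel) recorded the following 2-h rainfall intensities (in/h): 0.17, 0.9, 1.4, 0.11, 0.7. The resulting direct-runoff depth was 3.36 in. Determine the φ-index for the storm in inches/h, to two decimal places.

Only the 3 blocks with intensity above φ contribute runoff: 0.9, 1.4, 0.7 in/h.
Σ(I−φ)·Δt = d  ⇒  (0.9+1.4+0.7 − 3φ)·2 = 3.36
φ = (3.000 − 3.36/2) / 3 = 0.44 in/h.

φ ≈ 0.44 in/h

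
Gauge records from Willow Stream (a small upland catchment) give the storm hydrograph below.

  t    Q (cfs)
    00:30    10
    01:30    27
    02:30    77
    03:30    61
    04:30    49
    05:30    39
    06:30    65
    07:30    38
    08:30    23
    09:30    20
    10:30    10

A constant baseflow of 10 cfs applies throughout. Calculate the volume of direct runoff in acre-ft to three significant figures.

Direct-runoff ordinates (Q − Q_b): 0.0, 17.0, 67.0, 51.0, 39.0, 29.0, 55.0, 28.0, 13.0, 10.0, 0.0 cfs.
ΣQ_DR = 309.0 cfs.
With Δt = 1 h = 3600 s, V = ΣQ_DR · Δt = 309.0 × 3600 = 1.11 × 10^6 ft³ = 25.5 acre-ft.

V ≈ 25.5 acre-ft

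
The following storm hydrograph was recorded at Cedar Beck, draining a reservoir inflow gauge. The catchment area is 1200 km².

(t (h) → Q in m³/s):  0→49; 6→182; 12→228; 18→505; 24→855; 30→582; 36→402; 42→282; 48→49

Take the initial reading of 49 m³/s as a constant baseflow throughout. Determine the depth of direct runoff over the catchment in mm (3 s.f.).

Direct runoff: 0.0, 133.0, 179.0, 456.0, 806.0, 533.0, 353.0, 233.0, 0.0 m³/s; ΣQ_DR = 2693 m³/s.
V = ΣQ_DR · Δt = 2693 × 21600 s = 5.817 × 10^7 m³.
Over A = 1200 km², depth = V / A = 48.5 mm.

d ≈ 48.5 mm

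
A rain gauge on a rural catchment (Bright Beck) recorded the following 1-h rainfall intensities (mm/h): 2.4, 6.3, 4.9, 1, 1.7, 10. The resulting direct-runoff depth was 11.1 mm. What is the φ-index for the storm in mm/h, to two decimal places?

Only the 3 blocks with intensity above φ contribute runoff: 6.3, 4.9, 10 mm/h.
Σ(I−φ)·Δt = d  ⇒  (6.3+4.9+10 − 3φ)·1 = 11.1
φ = (21.20 − 11.1/1) / 3 = 3.37 mm/h.

φ ≈ 3.37 mm/h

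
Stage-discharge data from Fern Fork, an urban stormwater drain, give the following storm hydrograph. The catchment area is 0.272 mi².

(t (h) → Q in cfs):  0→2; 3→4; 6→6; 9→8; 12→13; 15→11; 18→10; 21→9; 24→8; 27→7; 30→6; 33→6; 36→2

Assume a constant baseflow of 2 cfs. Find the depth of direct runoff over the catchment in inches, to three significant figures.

d ≈ 1.13 in

Direct runoff: 0.0, 2.0, 4.0, 6.0, 11.0, 9.0, 8.0, 7.0, 6.0, 5.0, 4.0, 4.0, 0.0 cfs; ΣQ_DR = 66.00 cfs.
V = ΣQ_DR · Δt = 66.00 × 10800 s = 7.128 × 10^5 ft³.
Over A = 0.272 mi², depth = V / A = 1.13 in.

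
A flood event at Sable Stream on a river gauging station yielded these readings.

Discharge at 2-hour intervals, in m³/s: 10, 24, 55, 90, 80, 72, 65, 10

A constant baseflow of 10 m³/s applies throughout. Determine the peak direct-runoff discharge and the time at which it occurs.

Q_p = 80.0 m³/s at t = 6 h

Subtracting baseflow gives direct-runoff ordinates: 0.0, 14.0, 45.0, 80.0, 70.0, 62.0, 55.0, 0.0 m³/s.
The maximum is 80.0 m³/s, occurring at the reading for t = 6 h.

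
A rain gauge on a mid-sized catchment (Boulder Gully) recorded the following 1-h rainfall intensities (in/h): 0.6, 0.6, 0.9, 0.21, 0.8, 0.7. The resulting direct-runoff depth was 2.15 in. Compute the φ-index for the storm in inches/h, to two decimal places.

Only the 5 blocks with intensity above φ contribute runoff: 0.6, 0.6, 0.9, 0.8, 0.7 in/h.
Σ(I−φ)·Δt = d  ⇒  (0.6+0.6+0.9+0.8+0.7 − 5φ)·1 = 2.15
φ = (3.600 − 2.15/1) / 5 = 0.29 in/h.

φ ≈ 0.29 in/h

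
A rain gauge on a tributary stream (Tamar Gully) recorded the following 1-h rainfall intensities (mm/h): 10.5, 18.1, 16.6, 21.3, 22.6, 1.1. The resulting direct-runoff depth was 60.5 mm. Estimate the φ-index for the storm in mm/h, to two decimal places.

Only the 5 blocks with intensity above φ contribute runoff: 10.5, 18.1, 16.6, 21.3, 22.6 mm/h.
Σ(I−φ)·Δt = d  ⇒  (10.5+18.1+16.6+21.3+22.6 − 5φ)·1 = 60.5
φ = (89.10 − 60.5/1) / 5 = 5.72 mm/h.

φ ≈ 5.72 mm/h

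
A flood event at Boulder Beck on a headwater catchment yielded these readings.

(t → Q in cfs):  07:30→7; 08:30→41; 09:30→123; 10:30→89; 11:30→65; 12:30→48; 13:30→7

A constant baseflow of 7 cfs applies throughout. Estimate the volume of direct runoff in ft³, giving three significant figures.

V ≈ 1.19 × 10^6 ft³

Direct-runoff ordinates (Q − Q_b): 0.0, 34.0, 116.0, 82.0, 58.0, 41.0, 0.0 cfs.
ΣQ_DR = 331.0 cfs.
With Δt = 1 h = 3600 s, V = ΣQ_DR · Δt = 331.0 × 3600 = 1.19 × 10^6 ft³.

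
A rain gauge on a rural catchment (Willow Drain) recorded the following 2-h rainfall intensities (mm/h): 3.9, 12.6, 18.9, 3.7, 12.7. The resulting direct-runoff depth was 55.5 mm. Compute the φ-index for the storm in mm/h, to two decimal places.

Only the 3 blocks with intensity above φ contribute runoff: 12.6, 18.9, 12.7 mm/h.
Σ(I−φ)·Δt = d  ⇒  (12.6+18.9+12.7 − 3φ)·2 = 55.5
φ = (44.20 − 55.5/2) / 3 = 5.48 mm/h.

φ ≈ 5.48 mm/h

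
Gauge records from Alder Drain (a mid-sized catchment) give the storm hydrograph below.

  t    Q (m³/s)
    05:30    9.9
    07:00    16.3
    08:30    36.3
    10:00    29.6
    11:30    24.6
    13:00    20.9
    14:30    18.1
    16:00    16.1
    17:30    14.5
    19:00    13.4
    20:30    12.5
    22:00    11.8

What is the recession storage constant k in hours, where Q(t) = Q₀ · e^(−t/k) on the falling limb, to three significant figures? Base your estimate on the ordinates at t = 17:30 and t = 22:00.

On the falling limb, Q drops from 14.5 to 11.8 m³/s between t = 17:30 and t = 22:00 (Δt = 4.5 h).
k = −Δt / ln(Q₂/Q₁) = −4.5 / ln(11.8/14.5) = 21.8 h.

k ≈ 21.8 h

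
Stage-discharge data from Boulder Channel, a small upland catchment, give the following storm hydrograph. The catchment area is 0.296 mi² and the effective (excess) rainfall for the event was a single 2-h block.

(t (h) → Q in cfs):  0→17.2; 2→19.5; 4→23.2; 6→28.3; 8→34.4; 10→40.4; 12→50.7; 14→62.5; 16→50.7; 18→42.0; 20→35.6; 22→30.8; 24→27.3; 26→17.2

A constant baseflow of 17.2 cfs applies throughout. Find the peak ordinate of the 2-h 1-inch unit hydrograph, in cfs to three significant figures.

Direct runoff: 0.0, 2.3, 6.0, 11.1, 17.2, 23.2, 33.5, 45.3, 33.5, 24.8, 18.4, 13.6, 10.1, 0.0 cfs; ΣQ_DR = 239.0 cfs, peak = 45.3 cfs.
Runoff depth d = ΣQ_DR·Δt / A = 239.0 × 7200 / (0.296 mi²) = 2.502 in.
The 1-inch UH is the DRH scaled by (1 in)/d, so U_p = 45.3 × 1/2.502 = 18.1 cfs.

U_p ≈ 18.1 cfs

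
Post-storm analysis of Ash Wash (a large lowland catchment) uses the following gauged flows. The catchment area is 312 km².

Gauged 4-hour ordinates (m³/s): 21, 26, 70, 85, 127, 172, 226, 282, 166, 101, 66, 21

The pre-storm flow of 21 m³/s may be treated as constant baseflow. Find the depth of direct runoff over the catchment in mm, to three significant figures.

Direct runoff: 0.0, 5.0, 49.0, 64.0, 106.0, 151.0, 205.0, 261.0, 145.0, 80.0, 45.0, 0.0 m³/s; ΣQ_DR = 1111 m³/s.
V = ΣQ_DR · Δt = 1111 × 14400 s = 1.600 × 10^7 m³.
Over A = 312 km², depth = V / A = 51.3 mm.

d ≈ 51.3 mm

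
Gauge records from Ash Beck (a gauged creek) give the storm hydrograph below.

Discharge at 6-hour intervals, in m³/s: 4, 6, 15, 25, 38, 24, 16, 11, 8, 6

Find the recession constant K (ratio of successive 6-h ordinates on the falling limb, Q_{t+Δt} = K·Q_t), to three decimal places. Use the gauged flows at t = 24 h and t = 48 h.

K ≈ 0.677

Using the recession-limb readings at t = 24 h and t = 48 h: Q falls from 38 to 8 m³/s over 4 intervals.
K = (Q₂/Q₁)^(1/4) = (8/38)^(1/4) = 0.677.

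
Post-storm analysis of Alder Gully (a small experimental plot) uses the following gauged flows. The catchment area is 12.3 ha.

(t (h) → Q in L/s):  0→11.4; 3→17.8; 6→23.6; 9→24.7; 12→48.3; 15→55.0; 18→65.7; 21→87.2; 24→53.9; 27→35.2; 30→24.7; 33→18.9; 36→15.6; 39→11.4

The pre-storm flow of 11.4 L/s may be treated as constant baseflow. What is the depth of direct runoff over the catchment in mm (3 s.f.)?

d ≈ 29.3 mm

Direct runoff: 0.0, 6.4, 12.2, 13.3, 36.9, 43.6, 54.3, 75.8, 42.5, 23.8, 13.3, 7.5, 4.2, 0.0 L/s; ΣQ_DR = 333.8 L/s.
V = ΣQ_DR · Δt = 333.8 × 10800 s = 3.605 × 10^6 L.
Over A = 12.3 ha, depth = V / A = 29.3 mm.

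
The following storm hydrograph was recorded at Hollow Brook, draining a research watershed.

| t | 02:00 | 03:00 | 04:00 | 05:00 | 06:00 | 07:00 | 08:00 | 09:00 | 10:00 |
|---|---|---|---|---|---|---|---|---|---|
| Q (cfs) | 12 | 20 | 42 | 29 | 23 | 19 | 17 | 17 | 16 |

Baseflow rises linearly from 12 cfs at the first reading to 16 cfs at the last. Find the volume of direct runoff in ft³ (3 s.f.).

V ≈ 2.48 × 10^5 ft³

Direct-runoff ordinates (Q − Q_b): 0.00, 7.50, 29.00, 15.50, 9.00, 4.50, 2.00, 1.50, 0.00 cfs.
ΣQ_DR = 69.00 cfs.
With Δt = 1 h = 3600 s, V = ΣQ_DR · Δt = 69.00 × 3600 = 2.48 × 10^5 ft³.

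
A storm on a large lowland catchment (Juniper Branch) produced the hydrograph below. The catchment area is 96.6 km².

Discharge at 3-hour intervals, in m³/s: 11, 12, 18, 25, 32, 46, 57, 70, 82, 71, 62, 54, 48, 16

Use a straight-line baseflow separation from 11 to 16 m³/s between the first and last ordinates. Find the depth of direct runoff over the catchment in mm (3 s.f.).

Direct runoff: 0.00, 0.62, 6.23, 12.85, 19.46, 33.08, 43.69, 56.31, 67.92, 56.54, 47.15, 38.77, 32.38, 0.00 m³/s; ΣQ_DR = 415.0 m³/s.
V = ΣQ_DR · Δt = 415.0 × 10800 s = 4.482 × 10^6 m³.
Over A = 96.6 km², depth = V / A = 46.4 mm.

d ≈ 46.4 mm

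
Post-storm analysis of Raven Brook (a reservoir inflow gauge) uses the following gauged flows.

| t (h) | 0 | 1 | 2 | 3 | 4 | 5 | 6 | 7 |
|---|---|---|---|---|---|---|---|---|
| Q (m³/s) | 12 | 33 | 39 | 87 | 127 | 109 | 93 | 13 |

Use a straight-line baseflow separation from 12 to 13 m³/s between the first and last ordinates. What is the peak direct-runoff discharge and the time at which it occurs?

Subtracting baseflow gives direct-runoff ordinates: 0.00, 20.86, 26.71, 74.57, 114.43, 96.29, 80.14, 0.00 m³/s.
The maximum is 114.43 m³/s, occurring at the reading for t = 4 h.

Q_p = 114.43 m³/s at t = 4 h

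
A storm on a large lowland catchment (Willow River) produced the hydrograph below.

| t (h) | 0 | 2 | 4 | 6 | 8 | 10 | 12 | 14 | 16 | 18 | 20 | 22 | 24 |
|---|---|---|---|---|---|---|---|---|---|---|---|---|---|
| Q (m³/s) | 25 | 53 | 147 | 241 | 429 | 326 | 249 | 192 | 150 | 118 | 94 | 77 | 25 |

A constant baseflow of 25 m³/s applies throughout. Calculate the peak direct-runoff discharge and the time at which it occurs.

Q_p = 404.0 m³/s at t = 8 h

Subtracting baseflow gives direct-runoff ordinates: 0.0, 28.0, 122.0, 216.0, 404.0, 301.0, 224.0, 167.0, 125.0, 93.0, 69.0, 52.0, 0.0 m³/s.
The maximum is 404.0 m³/s, occurring at the reading for t = 8 h.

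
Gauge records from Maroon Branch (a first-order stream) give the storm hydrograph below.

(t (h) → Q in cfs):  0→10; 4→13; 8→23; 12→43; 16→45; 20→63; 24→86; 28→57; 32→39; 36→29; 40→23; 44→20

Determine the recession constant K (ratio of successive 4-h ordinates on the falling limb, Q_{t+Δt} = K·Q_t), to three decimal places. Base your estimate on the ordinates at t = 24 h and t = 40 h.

K ≈ 0.719

Using the recession-limb readings at t = 24 h and t = 40 h: Q falls from 86 to 23 cfs over 4 intervals.
K = (Q₂/Q₁)^(1/4) = (23/86)^(1/4) = 0.719.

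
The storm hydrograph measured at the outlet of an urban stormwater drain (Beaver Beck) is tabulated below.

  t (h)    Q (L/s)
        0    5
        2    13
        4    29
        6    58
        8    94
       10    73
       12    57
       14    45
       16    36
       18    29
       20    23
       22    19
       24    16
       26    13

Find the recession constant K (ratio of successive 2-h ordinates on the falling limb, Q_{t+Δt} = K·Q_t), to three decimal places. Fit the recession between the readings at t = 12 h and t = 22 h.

Using the recession-limb readings at t = 12 h and t = 22 h: Q falls from 57 to 19 L/s over 5 intervals.
K = (Q₂/Q₁)^(1/5) = (19/57)^(1/5) = 0.803.

K ≈ 0.803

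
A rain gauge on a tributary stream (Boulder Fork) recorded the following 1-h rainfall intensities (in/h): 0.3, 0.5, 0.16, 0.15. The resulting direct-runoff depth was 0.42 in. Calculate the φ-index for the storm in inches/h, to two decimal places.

φ ≈ 0.19 in/h

Only the 2 blocks with intensity above φ contribute runoff: 0.3, 0.5 in/h.
Σ(I−φ)·Δt = d  ⇒  (0.3+0.5 − 2φ)·1 = 0.42
φ = (0.8000 − 0.42/1) / 2 = 0.19 in/h.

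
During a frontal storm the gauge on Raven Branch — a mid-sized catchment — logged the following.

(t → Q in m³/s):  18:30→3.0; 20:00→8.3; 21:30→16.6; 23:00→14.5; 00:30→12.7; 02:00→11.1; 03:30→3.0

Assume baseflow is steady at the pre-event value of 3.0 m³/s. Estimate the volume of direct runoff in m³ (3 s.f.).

Direct-runoff ordinates (Q − Q_b): 0.0, 5.3, 13.6, 11.5, 9.7, 8.1, 0.0 m³/s.
ΣQ_DR = 48.20 m³/s.
With Δt = 1.5 h = 5400 s, V = ΣQ_DR · Δt = 48.20 × 5400 = 2.60 × 10^5 m³.

V ≈ 2.60 × 10^5 m³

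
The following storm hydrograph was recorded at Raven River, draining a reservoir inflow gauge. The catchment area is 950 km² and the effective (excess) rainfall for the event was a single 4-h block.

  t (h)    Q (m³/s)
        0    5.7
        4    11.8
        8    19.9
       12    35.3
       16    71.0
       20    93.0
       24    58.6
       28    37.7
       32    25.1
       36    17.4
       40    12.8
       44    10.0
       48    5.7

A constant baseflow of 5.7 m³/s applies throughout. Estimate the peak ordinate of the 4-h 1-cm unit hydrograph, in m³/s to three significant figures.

U_p ≈ 175 m³/s

Direct runoff: 0.0, 6.1, 14.2, 29.6, 65.3, 87.3, 52.9, 32.0, 19.4, 11.7, 7.1, 4.3, 0.0 m³/s; ΣQ_DR = 329.9 m³/s, peak = 87.3 m³/s.
Runoff depth d = ΣQ_DR·Δt / A = 329.9 × 14400 / (950 km²) = 5.001 mm.
The 1-cm UH is the DRH scaled by (10 mm)/d, so U_p = 87.3 × 10/5.001 = 175 m³/s.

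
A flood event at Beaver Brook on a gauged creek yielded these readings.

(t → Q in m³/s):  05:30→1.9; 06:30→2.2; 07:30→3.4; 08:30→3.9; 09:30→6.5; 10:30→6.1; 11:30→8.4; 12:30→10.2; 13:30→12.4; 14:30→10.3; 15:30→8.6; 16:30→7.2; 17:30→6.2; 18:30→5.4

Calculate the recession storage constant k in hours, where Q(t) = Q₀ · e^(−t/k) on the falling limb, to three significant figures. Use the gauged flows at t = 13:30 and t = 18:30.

On the falling limb, Q drops from 12.4 to 5.4 m³/s between t = 13:30 and t = 18:30 (Δt = 5 h).
k = −Δt / ln(Q₂/Q₁) = −5 / ln(5.4/12.4) = 6.01 h.

k ≈ 6.01 h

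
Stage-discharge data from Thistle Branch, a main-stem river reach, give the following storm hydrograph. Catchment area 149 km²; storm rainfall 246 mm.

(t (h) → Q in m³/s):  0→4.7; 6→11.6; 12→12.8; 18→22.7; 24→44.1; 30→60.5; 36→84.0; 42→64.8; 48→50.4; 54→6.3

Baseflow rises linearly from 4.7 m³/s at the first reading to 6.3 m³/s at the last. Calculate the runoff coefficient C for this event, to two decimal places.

C ≈ 0.18

ΣQ_DR = 306.9 m³/s; V = ΣQ_DR·Δt = 6.629 × 10^6 m³.
Runoff depth d = V / A = 44.49 mm.
C = d / P = 44.49 / 246 = 0.18.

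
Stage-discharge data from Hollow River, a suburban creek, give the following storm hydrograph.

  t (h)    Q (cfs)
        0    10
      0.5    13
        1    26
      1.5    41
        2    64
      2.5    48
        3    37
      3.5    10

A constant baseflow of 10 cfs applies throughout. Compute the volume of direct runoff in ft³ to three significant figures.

V ≈ 3.04 × 10^5 ft³

Direct-runoff ordinates (Q − Q_b): 0.0, 3.0, 16.0, 31.0, 54.0, 38.0, 27.0, 0.0 cfs.
ΣQ_DR = 169.0 cfs.
With Δt = 0.5 h = 1800 s, V = ΣQ_DR · Δt = 169.0 × 1800 = 3.04 × 10^5 ft³.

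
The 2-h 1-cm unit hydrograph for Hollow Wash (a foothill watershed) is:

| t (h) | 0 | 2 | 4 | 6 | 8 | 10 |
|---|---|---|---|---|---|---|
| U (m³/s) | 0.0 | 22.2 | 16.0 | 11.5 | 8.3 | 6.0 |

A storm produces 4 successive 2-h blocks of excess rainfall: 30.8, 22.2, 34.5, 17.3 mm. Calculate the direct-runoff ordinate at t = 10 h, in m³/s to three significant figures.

By discrete convolution, Q_j = Σ (P_i / 10 mm) · U_{j−i}.
At t = 10 h (j=5): Q = (30.8/10)·6.0 + (22.2/10)·8.3 + (34.5/10)·11.5 + (17.3/10)·16.0 = 104 m³/s.

Q ≈ 104 m³/s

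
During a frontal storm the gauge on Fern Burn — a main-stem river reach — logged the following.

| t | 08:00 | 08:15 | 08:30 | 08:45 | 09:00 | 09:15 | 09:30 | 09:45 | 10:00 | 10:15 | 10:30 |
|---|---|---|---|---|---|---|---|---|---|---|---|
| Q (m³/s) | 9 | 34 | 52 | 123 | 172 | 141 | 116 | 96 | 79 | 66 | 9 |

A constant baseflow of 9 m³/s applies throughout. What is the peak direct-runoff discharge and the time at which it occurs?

Q_p = 163.0 m³/s at t = 09:00

Subtracting baseflow gives direct-runoff ordinates: 0.0, 25.0, 43.0, 114.0, 163.0, 132.0, 107.0, 87.0, 70.0, 57.0, 0.0 m³/s.
The maximum is 163.0 m³/s, occurring at the reading for t = 09:00.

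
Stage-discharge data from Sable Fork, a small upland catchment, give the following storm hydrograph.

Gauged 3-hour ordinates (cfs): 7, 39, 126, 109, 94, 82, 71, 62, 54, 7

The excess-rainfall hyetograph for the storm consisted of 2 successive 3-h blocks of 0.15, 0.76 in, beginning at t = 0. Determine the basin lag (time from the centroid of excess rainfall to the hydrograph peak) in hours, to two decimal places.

t_L ≈ 1.99 h

Centroid of excess rainfall: t_c = Σ P_i·t̄_i / ΣP_i = 4.0055 h (block centres at 1.5, 4.5 h).
Hydrograph peak occurs at t = 6 h, so basin lag t_L = 6 − 4.0055 = 1.99 h.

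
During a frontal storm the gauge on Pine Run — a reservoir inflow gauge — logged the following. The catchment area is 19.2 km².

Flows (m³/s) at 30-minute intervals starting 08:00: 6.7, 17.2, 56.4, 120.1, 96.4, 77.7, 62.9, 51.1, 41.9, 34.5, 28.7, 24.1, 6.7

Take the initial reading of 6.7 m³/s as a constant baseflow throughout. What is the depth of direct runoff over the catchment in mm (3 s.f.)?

Direct runoff: 0.0, 10.5, 49.7, 113.4, 89.7, 71.0, 56.2, 44.4, 35.2, 27.8, 22.0, 17.4, 0.0 m³/s; ΣQ_DR = 537.3 m³/s.
V = ΣQ_DR · Δt = 537.3 × 1800 s = 9.671 × 10^5 m³.
Over A = 19.2 km², depth = V / A = 50.4 mm.

d ≈ 50.4 mm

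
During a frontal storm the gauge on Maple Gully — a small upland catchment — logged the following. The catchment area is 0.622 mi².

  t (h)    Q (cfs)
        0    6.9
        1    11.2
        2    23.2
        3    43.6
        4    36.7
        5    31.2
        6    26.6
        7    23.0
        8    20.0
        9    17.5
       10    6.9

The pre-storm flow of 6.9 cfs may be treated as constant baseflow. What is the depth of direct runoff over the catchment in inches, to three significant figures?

Direct runoff: 0.0, 4.3, 16.3, 36.7, 29.8, 24.3, 19.7, 16.1, 13.1, 10.6, 0.0 cfs; ΣQ_DR = 170.9 cfs.
V = ΣQ_DR · Δt = 170.9 × 3600 s = 6.152 × 10^5 ft³.
Over A = 0.622 mi², depth = V / A = 0.426 in.

d ≈ 0.426 in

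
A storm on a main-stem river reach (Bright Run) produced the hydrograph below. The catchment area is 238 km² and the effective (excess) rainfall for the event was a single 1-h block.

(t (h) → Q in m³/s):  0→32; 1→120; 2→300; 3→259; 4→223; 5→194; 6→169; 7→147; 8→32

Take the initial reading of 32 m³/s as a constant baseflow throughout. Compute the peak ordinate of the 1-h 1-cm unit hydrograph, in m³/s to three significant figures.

Direct runoff: 0.0, 88.0, 268.0, 227.0, 191.0, 162.0, 137.0, 115.0, 0.0 m³/s; ΣQ_DR = 1188 m³/s, peak = 268.0 m³/s.
Runoff depth d = ΣQ_DR·Δt / A = 1188 × 3600 / (238 km²) = 17.97 mm.
The 1-cm UH is the DRH scaled by (10 mm)/d, so U_p = 268.0 × 10/17.97 = 149 m³/s.

U_p ≈ 149 m³/s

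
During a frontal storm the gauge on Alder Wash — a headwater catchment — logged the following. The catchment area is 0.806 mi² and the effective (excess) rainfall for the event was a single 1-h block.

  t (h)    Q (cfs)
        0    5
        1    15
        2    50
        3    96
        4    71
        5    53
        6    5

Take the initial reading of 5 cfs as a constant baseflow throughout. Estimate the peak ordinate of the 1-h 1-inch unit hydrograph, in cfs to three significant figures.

U_p ≈ 182 cfs

Direct runoff: 0.0, 10.0, 45.0, 91.0, 66.0, 48.0, 0.0 cfs; ΣQ_DR = 260.0 cfs, peak = 91.0 cfs.
Runoff depth d = ΣQ_DR·Δt / A = 260.0 × 3600 / (0.806 mi²) = 0.4999 in.
The 1-inch UH is the DRH scaled by (1 in)/d, so U_p = 91.0 × 1/0.4999 = 182 cfs.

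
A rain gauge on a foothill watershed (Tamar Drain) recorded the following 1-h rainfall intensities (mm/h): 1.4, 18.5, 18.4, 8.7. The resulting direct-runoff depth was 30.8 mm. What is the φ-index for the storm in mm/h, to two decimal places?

φ ≈ 4.93 mm/h

Only the 3 blocks with intensity above φ contribute runoff: 18.5, 18.4, 8.7 mm/h.
Σ(I−φ)·Δt = d  ⇒  (18.5+18.4+8.7 − 3φ)·1 = 30.8
φ = (45.60 − 30.8/1) / 3 = 4.93 mm/h.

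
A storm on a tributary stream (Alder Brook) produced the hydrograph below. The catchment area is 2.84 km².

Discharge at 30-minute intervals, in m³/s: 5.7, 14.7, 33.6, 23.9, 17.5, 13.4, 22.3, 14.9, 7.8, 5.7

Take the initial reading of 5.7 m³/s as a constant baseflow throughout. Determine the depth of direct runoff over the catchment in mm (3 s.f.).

d ≈ 65.0 mm

Direct runoff: 0.0, 9.0, 27.9, 18.2, 11.8, 7.7, 16.6, 9.2, 2.1, 0.0 m³/s; ΣQ_DR = 102.5 m³/s.
V = ΣQ_DR · Δt = 102.5 × 1800 s = 1.845 × 10^5 m³.
Over A = 2.84 km², depth = V / A = 65.0 mm.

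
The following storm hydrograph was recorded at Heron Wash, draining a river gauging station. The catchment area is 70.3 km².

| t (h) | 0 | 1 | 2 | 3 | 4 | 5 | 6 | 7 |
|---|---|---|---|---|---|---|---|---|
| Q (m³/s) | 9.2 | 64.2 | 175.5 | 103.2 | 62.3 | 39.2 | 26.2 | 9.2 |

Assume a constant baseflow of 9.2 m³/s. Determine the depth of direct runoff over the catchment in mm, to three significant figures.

Direct runoff: 0.0, 55.0, 166.3, 94.0, 53.1, 30.0, 17.0, 0.0 m³/s; ΣQ_DR = 415.4 m³/s.
V = ΣQ_DR · Δt = 415.4 × 3600 s = 1.495 × 10^6 m³.
Over A = 70.3 km², depth = V / A = 21.3 mm.

d ≈ 21.3 mm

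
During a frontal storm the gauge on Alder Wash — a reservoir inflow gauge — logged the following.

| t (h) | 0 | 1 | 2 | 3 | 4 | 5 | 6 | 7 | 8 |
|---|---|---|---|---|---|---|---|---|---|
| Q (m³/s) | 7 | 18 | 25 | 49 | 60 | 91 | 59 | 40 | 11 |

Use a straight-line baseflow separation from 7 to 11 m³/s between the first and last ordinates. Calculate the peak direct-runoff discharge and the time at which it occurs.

Q_p = 81.50 m³/s at t = 5 h

Subtracting baseflow gives direct-runoff ordinates: 0.00, 10.50, 17.00, 40.50, 51.00, 81.50, 49.00, 29.50, 0.00 m³/s.
The maximum is 81.50 m³/s, occurring at the reading for t = 5 h.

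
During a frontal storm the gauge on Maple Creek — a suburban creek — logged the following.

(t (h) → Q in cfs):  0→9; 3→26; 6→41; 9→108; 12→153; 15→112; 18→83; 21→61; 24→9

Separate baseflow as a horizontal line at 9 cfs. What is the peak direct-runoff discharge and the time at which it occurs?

Q_p = 144.0 cfs at t = 12 h

Subtracting baseflow gives direct-runoff ordinates: 0.0, 17.0, 32.0, 99.0, 144.0, 103.0, 74.0, 52.0, 0.0 cfs.
The maximum is 144.0 cfs, occurring at the reading for t = 12 h.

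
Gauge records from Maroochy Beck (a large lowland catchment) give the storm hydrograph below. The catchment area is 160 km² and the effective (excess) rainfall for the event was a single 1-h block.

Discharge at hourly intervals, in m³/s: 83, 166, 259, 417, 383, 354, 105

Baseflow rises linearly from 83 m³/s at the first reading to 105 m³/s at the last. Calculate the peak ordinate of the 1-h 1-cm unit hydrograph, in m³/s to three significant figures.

Direct runoff: 0.00, 79.33, 168.67, 323.00, 285.33, 252.67, 0.00 m³/s; ΣQ_DR = 1109 m³/s, peak = 323.00 m³/s.
Runoff depth d = ΣQ_DR·Δt / A = 1109 × 3600 / (160 km²) = 24.95 mm.
The 1-cm UH is the DRH scaled by (10 mm)/d, so U_p = 323.00 × 10/24.95 = 129 m³/s.

U_p ≈ 129 m³/s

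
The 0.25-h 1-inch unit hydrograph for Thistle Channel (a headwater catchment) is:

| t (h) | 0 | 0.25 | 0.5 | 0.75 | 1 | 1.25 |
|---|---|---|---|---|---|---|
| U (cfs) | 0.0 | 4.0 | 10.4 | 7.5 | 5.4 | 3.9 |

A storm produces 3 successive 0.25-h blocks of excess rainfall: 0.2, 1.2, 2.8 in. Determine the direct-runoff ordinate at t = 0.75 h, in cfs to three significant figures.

By discrete convolution, Q_j = Σ (P_i / 1 in) · U_{j−i}.
At t = 0.75 h (j=3): Q = (0.2/1)·7.5 + (1.2/1)·10.4 + (2.8/1)·4.0 = 25.2 cfs.

Q ≈ 25.2 cfs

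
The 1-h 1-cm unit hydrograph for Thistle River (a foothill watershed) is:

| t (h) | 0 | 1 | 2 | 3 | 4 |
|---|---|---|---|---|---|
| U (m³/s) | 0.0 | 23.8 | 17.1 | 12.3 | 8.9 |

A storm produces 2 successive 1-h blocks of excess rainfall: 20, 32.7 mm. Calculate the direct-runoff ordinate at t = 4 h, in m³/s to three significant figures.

Q ≈ 58.0 m³/s

By discrete convolution, Q_j = Σ (P_i / 10 mm) · U_{j−i}.
At t = 4 h (j=4): Q = (20/10)·8.9 + (32.7/10)·12.3 = 58.0 m³/s.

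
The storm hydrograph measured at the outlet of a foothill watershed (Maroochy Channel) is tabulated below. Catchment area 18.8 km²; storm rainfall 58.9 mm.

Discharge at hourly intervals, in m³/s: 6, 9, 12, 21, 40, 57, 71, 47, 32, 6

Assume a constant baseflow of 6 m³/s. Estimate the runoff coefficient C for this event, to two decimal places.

C ≈ 0.78

ΣQ_DR = 241.0 m³/s; V = ΣQ_DR·Δt = 8.676 × 10^5 m³.
Runoff depth d = V / A = 46.15 mm.
C = d / P = 46.15 / 58.9 = 0.78.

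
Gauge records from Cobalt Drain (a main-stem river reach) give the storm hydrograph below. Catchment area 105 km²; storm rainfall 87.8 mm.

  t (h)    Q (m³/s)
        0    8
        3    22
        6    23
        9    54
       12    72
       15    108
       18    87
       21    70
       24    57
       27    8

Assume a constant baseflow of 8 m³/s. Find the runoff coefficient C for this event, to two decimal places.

C ≈ 0.50

ΣQ_DR = 429.0 m³/s; V = ΣQ_DR·Δt = 4.633 × 10^6 m³.
Runoff depth d = V / A = 44.13 mm.
C = d / P = 44.13 / 87.8 = 0.50.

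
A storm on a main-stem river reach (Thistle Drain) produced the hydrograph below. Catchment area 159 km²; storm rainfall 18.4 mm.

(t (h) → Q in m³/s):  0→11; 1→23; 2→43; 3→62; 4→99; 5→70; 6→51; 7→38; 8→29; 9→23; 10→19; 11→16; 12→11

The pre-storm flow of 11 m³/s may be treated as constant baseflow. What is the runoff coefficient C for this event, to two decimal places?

C ≈ 0.43

ΣQ_DR = 352.0 m³/s; V = ΣQ_DR·Δt = 1.267 × 10^6 m³.
Runoff depth d = V / A = 7.970 mm.
C = d / P = 7.970 / 18.4 = 0.43.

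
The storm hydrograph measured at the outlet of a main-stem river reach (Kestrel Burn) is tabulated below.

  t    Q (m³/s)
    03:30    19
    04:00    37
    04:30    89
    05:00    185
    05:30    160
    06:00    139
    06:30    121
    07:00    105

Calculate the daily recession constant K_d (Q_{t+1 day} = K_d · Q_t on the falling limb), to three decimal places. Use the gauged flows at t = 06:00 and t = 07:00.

K_d ≈ 0.001

Between t = 06:00 and t = 07:00 the flow falls from 139 to 105 m³/s over 2×0.5 h = 1 h.
Per-interval ratio K = (105/139)^(1/2) = 0.8691; K_d = K^(24/0.5) = 0.001.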